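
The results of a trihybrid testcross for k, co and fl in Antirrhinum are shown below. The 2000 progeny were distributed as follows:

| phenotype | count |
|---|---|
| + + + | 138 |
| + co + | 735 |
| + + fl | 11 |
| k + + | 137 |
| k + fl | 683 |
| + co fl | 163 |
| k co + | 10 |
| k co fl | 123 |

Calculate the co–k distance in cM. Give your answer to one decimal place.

14.1 cM

The two most frequent reciprocal classes, k + fl and + co +, are the parental types, so the F1 was k + fl / + co +.
The two rarest classes, + + fl and k co +, are the double crossovers. Comparing them with the parentals, only the k allele has switched, so k is the middle locus and the order is co – k – fl.
Crossovers in the co–k interval produce the single-crossover classes k co fl and + + + (123 + 138 = 261) plus the double crossovers (21).
RF(co–k) = (261 + 21) / 2000 = 282/2000 = 0.1410 → 14.1 cM.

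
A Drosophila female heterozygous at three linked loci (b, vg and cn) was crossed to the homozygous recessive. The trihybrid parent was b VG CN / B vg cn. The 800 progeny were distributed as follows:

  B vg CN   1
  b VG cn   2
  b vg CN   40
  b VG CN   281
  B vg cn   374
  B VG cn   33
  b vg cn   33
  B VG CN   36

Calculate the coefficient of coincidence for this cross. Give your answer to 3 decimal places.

The two rarest classes, b VG cn and B vg CN, are the double crossovers. Comparing them with the parentals, only the cn allele has switched, so cn is the middle locus and the order is b – cn – vg.
b–cn: (69 + 3)/800 = 0.0900; cn–vg: (73 + 3)/800 = 0.0950.
Expected DCO frequency = 0.0900 × 0.0950 ≈ 0.00855; observed = 3/800 ≈ 0.00375.
Coefficient of coincidence = 0.00375/0.00855 ≈ 0.439.

0.439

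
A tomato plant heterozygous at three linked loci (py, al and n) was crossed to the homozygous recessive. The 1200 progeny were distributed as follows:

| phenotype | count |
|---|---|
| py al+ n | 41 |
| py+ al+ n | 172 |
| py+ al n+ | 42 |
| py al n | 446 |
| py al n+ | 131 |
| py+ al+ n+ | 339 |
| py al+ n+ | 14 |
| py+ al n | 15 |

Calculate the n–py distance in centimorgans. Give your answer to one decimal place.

The two most frequent reciprocal classes, py+ al+ n+ and py al n, are the parental types, so the F1 was py+ al+ n+ / py al n.
The two rarest classes, py al+ n+ and py+ al n, are the double crossovers. Comparing them with the parentals, only the py allele has switched, so py is the middle locus and the order is n – py – al.
Crossovers in the n–py interval produce the single-crossover classes py+ al+ n and py al n+ (172 + 131 = 303) plus the double crossovers (29).
RF(n–py) = (303 + 29) / 1200 = 332/1200 = 0.2767 → 27.7 centimorgans.

27.7 centimorgans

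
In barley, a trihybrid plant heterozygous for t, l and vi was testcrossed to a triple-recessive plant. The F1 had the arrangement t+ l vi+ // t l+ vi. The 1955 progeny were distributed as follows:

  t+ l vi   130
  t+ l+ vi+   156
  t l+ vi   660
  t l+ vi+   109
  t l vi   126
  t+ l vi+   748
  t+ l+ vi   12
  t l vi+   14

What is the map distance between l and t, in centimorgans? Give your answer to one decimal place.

15.8 centimorgans

The two rarest classes, t l vi+ and t+ l+ vi, are the double crossovers. Comparing them with the parentals, only the t allele has switched, so t is the middle locus and the order is vi – t – l.
Crossovers in the t–l interval produce the single-crossover classes t+ l+ vi+ and t l vi (156 + 126 = 282) plus the double crossovers (26).
RF(t–l) = (282 + 26) / 1955 = 308/1955 = 0.1575 → 15.8 centimorgans.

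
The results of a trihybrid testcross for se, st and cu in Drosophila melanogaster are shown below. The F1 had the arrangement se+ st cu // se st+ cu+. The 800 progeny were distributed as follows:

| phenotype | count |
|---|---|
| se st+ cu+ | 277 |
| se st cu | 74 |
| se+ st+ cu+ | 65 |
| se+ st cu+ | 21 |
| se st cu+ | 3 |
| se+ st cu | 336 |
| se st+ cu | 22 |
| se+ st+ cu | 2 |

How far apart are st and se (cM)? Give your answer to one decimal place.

18.0 cM

The two rarest classes, se+ st+ cu and se st cu+, are the double crossovers. Comparing them with the parentals, only the st allele has switched, so st is the middle locus and the order is se – st – cu.
Crossovers in the se–st interval produce the single-crossover classes se st cu and se+ st+ cu+ (74 + 65 = 139) plus the double crossovers (5).
RF(se–st) = (139 + 5) / 800 = 144/800 = 0.1800 → 18.0 cM.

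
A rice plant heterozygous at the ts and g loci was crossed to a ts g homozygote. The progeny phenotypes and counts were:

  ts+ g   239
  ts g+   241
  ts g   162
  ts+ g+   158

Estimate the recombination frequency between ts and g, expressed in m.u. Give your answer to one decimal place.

The two most frequent classes, ts+ g (239) and ts g+ (241), are the parental types, so the F1 was ts+ g / ts g+.
The recombinant classes are ts+ g+ and ts g: 158 + 162 = 320.
Recombination frequency = 320/800 = 0.4000 ≈ 40.0%, i.e. 40.0 m.u.

40.0 m.u.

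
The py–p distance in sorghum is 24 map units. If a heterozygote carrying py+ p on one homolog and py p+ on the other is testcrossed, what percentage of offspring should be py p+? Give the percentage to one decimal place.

38.0%

A map distance of 24 map units corresponds to a recombination frequency of 0.240.
The F1 is py+ p / py p+, so py p+ is a parental gamete class with expected frequency (1 − r)/2 = 0.760/2 = 0.3800.
That is 0.3800 = 38.0% of the progeny.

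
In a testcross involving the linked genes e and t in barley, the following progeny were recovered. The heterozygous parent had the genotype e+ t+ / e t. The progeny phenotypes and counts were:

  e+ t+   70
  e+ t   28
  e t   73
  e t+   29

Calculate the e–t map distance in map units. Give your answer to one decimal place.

28.5 map units

The recombinant classes are e+ t and e t+: 28 + 29 = 57.
Recombination frequency = 57/200 = 0.2850 ≈ 28.5%, i.e. 28.5 map units.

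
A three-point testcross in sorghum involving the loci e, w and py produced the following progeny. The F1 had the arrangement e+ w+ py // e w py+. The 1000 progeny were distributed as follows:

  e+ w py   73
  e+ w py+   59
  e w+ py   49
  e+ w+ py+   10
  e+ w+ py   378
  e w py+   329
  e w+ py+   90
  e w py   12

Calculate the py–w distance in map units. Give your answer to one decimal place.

18.5 map units

The two rarest classes, e+ w+ py+ and e w py, are the double crossovers. Comparing them with the parentals, only the py allele has switched, so py is the middle locus and the order is w – py – e.
Crossovers in the w–py interval produce the single-crossover classes e+ w py and e w+ py+ (73 + 90 = 163) plus the double crossovers (22).
RF(w–py) = (163 + 22) / 1000 = 185/1000 = 0.1850 → 18.5 map units.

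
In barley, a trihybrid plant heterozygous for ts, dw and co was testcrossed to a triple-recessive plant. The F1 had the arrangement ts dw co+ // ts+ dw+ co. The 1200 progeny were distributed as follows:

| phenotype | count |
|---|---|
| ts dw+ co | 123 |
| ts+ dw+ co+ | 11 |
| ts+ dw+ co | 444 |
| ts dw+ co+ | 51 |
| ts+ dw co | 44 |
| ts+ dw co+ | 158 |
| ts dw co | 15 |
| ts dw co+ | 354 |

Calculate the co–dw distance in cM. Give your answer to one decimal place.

10.1 cM

The two rarest classes, ts dw co and ts+ dw+ co+, are the double crossovers. Comparing them with the parentals, only the co allele has switched, so co is the middle locus and the order is dw – co – ts.
Crossovers in the dw–co interval produce the single-crossover classes ts dw+ co+ and ts+ dw co (51 + 44 = 95) plus the double crossovers (26).
RF(dw–co) = (95 + 26) / 1200 = 121/1200 = 0.1008 → 10.1 cM.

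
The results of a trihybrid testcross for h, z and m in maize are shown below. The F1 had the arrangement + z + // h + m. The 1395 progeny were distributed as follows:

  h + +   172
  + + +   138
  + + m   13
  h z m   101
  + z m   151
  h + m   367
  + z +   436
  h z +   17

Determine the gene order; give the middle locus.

The two rarest classes, h z + and + + m, are the double crossovers. Comparing them with the parentals, only the h allele has switched, so h is the middle locus and the order is m – h – z.

h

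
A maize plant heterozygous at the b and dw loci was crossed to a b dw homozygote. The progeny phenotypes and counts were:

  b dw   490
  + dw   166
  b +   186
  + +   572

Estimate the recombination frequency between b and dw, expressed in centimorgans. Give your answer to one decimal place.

The two most frequent classes, + + (572) and b dw (490), are the parental types, so the F1 was + + / b dw.
The recombinant classes are + dw and b +: 166 + 186 = 352.
Recombination frequency = 352/1414 = 0.2489 ≈ 24.9%, i.e. 24.9 centimorgans.

24.9 centimorgans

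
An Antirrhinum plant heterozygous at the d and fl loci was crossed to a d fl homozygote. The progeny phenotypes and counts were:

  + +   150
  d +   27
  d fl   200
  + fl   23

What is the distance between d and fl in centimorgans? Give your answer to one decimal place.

The two most frequent classes, + + (150) and d fl (200), are the parental types, so the F1 was + + / d fl.
The recombinant classes are + fl and d +: 23 + 27 = 50.
Recombination frequency = 50/400 = 0.1250 ≈ 12.5%, i.e. 12.5 centimorgans.

12.5 centimorgans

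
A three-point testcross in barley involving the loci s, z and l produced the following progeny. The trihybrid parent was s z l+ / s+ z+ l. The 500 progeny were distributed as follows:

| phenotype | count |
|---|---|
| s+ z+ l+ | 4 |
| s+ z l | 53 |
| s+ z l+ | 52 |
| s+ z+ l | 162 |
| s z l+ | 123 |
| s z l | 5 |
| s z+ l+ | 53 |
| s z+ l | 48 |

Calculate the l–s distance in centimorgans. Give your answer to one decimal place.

21.8 centimorgans

The two rarest classes, s z l and s+ z+ l+, are the double crossovers. Comparing them with the parentals, only the l allele has switched, so l is the middle locus and the order is z – l – s.
Crossovers in the l–s interval produce the single-crossover classes s+ z l+ and s z+ l (52 + 48 = 100) plus the double crossovers (9).
RF(l–s) = (100 + 9) / 500 = 109/500 = 0.2180 → 21.8 centimorgans.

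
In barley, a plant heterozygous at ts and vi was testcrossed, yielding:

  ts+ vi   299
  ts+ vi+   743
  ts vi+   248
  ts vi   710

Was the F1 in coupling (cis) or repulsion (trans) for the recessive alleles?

The two most frequent classes are ts+ vi+ (743) and ts vi (710); these are the parental (non-recombinant) types.
So the F1 carried ts+ vi+ on one chromosome and ts vi on the other — the recessive alleles are on the same chromosome (cis / coupling).

cis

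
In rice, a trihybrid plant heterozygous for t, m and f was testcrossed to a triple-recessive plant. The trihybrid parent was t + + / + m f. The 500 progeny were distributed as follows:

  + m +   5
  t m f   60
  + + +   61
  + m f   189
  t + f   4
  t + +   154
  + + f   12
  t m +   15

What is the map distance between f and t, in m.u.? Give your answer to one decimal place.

The two rarest classes, t + f and + m +, are the double crossovers. Comparing them with the parentals, only the f allele has switched, so f is the middle locus and the order is m – f – t.
Crossovers in the f–t interval produce the single-crossover classes + + + and t m f (61 + 60 = 121) plus the double crossovers (9).
RF(f–t) = (121 + 9) / 500 = 130/500 = 0.2600 → 26.0 m.u.

26.0 m.u.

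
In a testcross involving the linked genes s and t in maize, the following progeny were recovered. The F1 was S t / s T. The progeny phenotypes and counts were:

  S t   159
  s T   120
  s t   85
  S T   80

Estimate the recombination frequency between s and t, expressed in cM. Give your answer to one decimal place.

The recombinant classes are S T and s t: 80 + 85 = 165.
Recombination frequency = 165/444 = 0.3716 ≈ 37.2%, i.e. 37.2 cM.

37.2 cM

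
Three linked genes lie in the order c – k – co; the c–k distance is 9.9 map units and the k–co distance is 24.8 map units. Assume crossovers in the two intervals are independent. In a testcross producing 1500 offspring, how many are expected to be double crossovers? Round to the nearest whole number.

Map distances give recombination frequencies of 0.099 and 0.248 for the two intervals.
With no interference, expected double-crossover frequency = 0.099 × 0.248 = 0.02455.
Expected number = 0.02455 × 1500 = 36.83 ≈ 37.

37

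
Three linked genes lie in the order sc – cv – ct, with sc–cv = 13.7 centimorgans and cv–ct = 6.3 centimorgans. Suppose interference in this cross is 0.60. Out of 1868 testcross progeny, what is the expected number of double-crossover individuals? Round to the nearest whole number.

Map distances give recombination frequencies of 0.137 and 0.063 for the two intervals.
With interference 0.60 (so coincidence = 0.40), expected double-crossover frequency = 0.137 × 0.063 × 0.40 = 0.00345.
Expected number = 0.00345 × 1868 = 6.45 ≈ 6.

6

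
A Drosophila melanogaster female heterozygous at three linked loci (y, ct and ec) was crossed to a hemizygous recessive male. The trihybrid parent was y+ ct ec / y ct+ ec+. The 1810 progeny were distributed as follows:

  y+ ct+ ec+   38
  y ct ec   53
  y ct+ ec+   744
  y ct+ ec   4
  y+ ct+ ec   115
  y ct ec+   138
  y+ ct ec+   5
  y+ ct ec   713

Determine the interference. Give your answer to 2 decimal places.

The two rarest classes, y+ ct ec+ and y ct+ ec, are the double crossovers. Comparing them with the parentals, only the ec allele has switched, so ec is the middle locus and the order is y – ec – ct.
y–ec: (91 + 9)/1810 = 0.0552; ec–ct: (253 + 9)/1810 = 0.1448.
Expected DCO frequency = 0.0552 × 0.1448 ≈ 0.00799; observed = 9/1810 ≈ 0.00497.
Coefficient of coincidence = 0.00497/0.00799 ≈ 0.62; interference = 1 − 0.62 = 0.38.

0.38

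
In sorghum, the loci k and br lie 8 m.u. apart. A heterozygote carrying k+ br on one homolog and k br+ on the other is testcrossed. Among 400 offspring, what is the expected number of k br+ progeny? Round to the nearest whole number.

A map distance of 8 m.u. corresponds to a recombination frequency of 0.080.
The F1 is k+ br / k br+, so k br+ is a parental gamete class with expected frequency (1 − r)/2 = 0.920/2 = 0.4600.
Expected number = 0.4600 × 400 = 184.00 ≈ 184.

184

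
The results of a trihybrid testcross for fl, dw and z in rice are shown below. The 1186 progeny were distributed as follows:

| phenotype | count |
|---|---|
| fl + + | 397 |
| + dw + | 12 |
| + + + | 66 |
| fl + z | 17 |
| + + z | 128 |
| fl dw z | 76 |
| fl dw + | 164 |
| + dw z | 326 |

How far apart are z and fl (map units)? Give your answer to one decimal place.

The two most frequent reciprocal classes, + dw z and fl + +, are the parental types, so the F1 was + dw z / fl + +.
The two rarest classes, + dw + and fl + z, are the double crossovers. Comparing them with the parentals, only the z allele has switched, so z is the middle locus and the order is fl – z – dw.
Crossovers in the fl–z interval produce the single-crossover classes fl dw z and + + + (76 + 66 = 142) plus the double crossovers (29).
RF(fl–z) = (142 + 29) / 1186 = 171/1186 = 0.1442 → 14.4 map units.

14.4 map units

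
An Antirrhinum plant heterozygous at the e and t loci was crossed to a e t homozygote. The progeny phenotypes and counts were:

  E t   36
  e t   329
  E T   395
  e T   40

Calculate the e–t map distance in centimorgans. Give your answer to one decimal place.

9.5 centimorgans

The two most frequent classes, E T (395) and e t (329), are the parental types, so the F1 was E T / e t.
The recombinant classes are E t and e T: 36 + 40 = 76.
Recombination frequency = 76/800 = 0.0950 ≈ 9.5%, i.e. 9.5 centimorgans.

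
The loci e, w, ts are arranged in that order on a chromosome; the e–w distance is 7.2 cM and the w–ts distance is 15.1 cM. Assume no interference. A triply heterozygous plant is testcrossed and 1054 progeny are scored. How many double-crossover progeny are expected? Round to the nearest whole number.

11

Map distances give recombination frequencies of 0.072 and 0.151 for the two intervals.
With no interference, expected double-crossover frequency = 0.072 × 0.151 = 0.01087.
Expected number = 0.01087 × 1054 = 11.46 ≈ 11.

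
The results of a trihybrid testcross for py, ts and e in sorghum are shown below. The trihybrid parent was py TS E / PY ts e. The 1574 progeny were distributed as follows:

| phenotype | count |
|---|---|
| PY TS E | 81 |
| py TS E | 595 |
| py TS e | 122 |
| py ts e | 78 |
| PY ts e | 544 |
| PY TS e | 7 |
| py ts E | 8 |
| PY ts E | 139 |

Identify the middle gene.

The two rarest classes, py ts E and PY TS e, are the double crossovers. Comparing them with the parentals, only the ts allele has switched, so ts is the middle locus and the order is py – ts – e.

ts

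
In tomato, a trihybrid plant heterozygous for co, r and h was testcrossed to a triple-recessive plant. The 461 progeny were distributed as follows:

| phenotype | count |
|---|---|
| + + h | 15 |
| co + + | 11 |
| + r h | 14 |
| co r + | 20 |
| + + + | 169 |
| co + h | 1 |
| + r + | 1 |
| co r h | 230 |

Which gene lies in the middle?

The two most frequent reciprocal classes, co r h and + + +, are the parental types, so the F1 was co r h / + + +.
The two rarest classes, co + h and + r +, are the double crossovers. Comparing them with the parentals, only the r allele has switched, so r is the middle locus and the order is co – r – h.

r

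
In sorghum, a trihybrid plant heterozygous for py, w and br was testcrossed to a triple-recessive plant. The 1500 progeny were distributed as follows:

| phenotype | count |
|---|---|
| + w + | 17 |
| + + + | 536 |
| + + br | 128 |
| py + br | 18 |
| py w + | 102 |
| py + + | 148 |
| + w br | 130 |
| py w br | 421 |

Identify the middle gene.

w

The two most frequent reciprocal classes, py w br and + + +, are the parental types, so the F1 was py w br / + + +.
The two rarest classes, py + br and + w +, are the double crossovers. Comparing them with the parentals, only the w allele has switched, so w is the middle locus and the order is br – w – py.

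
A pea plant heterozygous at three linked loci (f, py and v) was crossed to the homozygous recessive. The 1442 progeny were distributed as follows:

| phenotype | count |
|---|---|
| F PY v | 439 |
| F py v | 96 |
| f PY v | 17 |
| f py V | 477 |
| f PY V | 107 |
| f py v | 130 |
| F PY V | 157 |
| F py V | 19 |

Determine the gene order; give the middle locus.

f

The two most frequent reciprocal classes, f py V and F PY v, are the parental types, so the F1 was f py V / F PY v.
The two rarest classes, F py V and f PY v, are the double crossovers. Comparing them with the parentals, only the f allele has switched, so f is the middle locus and the order is py – f – v.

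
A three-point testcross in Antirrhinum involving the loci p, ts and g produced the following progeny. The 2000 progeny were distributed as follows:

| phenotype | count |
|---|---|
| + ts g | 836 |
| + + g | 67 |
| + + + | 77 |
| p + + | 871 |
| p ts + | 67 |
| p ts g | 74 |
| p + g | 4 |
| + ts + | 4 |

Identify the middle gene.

The two most frequent reciprocal classes, + ts g and p + +, are the parental types, so the F1 was + ts g / p + +.
The two rarest classes, + ts + and p + g, are the double crossovers. Comparing them with the parentals, only the g allele has switched, so g is the middle locus and the order is ts – g – p.

g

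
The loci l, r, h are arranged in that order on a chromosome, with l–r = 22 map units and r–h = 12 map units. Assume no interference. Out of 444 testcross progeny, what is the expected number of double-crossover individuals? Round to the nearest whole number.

Map distances give recombination frequencies of 0.220 and 0.120 for the two intervals.
With no interference, expected double-crossover frequency = 0.220 × 0.120 = 0.02640.
Expected number = 0.02640 × 444 = 11.72 ≈ 12.

12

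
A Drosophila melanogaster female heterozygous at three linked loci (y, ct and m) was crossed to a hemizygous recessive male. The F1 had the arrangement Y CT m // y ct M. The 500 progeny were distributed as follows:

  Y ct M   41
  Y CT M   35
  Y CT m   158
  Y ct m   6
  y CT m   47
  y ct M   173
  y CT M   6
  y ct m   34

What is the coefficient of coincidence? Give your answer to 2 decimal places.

The two rarest classes, Y ct m and y CT M, are the double crossovers. Comparing them with the parentals, only the ct allele has switched, so ct is the middle locus and the order is y – ct – m.
y–ct: (88 + 12)/500 = 0.2000; ct–m: (69 + 12)/500 = 0.1620.
Expected DCO frequency = 0.2000 × 0.1620 ≈ 0.03240; observed = 12/500 ≈ 0.02400.
Coefficient of coincidence = 0.02400/0.03240 ≈ 0.74.

0.74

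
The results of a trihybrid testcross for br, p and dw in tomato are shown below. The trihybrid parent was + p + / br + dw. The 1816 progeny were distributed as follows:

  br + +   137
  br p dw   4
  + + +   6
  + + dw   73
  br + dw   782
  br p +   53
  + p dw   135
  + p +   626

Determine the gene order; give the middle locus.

p

The two rarest classes, + + + and br p dw, are the double crossovers. Comparing them with the parentals, only the p allele has switched, so p is the middle locus and the order is br – p – dw.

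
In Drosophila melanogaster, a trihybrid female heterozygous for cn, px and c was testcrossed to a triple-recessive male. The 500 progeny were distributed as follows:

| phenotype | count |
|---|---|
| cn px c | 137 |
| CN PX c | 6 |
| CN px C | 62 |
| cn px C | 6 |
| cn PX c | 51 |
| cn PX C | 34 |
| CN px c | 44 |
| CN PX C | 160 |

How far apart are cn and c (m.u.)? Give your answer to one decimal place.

The two most frequent reciprocal classes, cn px c and CN PX C, are the parental types, so the F1 was cn px c / CN PX C.
The two rarest classes, cn px C and CN PX c, are the double crossovers. Comparing them with the parentals, only the c allele has switched, so c is the middle locus and the order is px – c – cn.
Crossovers in the c–cn interval produce the single-crossover classes CN px c and cn PX C (44 + 34 = 78) plus the double crossovers (12).
RF(c–cn) = (78 + 12) / 500 = 90/500 = 0.1800 → 18.0 m.u.

18.0 m.u.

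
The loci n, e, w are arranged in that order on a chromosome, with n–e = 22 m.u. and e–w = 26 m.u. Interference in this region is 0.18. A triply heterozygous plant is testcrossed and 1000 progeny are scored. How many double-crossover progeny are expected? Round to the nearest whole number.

47

Map distances give recombination frequencies of 0.220 and 0.260 for the two intervals.
With interference 0.18 (so coincidence = 0.82), expected double-crossover frequency = 0.220 × 0.260 × 0.82 = 0.04690.
Expected number = 0.04690 × 1000 = 46.90 ≈ 47.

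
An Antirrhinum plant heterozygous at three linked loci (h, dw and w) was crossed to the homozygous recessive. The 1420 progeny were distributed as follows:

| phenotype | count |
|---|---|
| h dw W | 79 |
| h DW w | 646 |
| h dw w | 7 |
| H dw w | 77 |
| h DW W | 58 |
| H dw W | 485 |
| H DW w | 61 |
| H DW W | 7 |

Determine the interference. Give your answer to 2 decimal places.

The two most frequent reciprocal classes, h DW w and H dw W, are the parental types, so the F1 was h DW w / H dw W.
The two rarest classes, h dw w and H DW W, are the double crossovers. Comparing them with the parentals, only the dw allele has switched, so dw is the middle locus and the order is h – dw – w.
h–dw: (140 + 14)/1420 = 0.1085; dw–w: (135 + 14)/1420 = 0.1049.
Expected DCO frequency = 0.1085 × 0.1049 ≈ 0.01138; observed = 14/1420 ≈ 0.00986.
Coefficient of coincidence = 0.00986/0.01138 ≈ 0.87; interference = 1 − 0.87 = 0.13.

0.13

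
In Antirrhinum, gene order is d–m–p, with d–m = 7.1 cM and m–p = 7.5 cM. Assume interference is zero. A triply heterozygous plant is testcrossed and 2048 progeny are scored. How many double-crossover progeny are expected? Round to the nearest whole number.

Map distances give recombination frequencies of 0.071 and 0.075 for the two intervals.
With no interference, expected double-crossover frequency = 0.071 × 0.075 = 0.00532.
Expected number = 0.00532 × 2048 = 10.91 ≈ 11.

11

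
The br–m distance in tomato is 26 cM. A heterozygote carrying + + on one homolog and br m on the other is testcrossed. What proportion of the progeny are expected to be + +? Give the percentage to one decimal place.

37.0%

A map distance of 26 cM corresponds to a recombination frequency of 0.260.
The F1 is + + / br m, so + + is a parental gamete class with expected frequency (1 − r)/2 = 0.740/2 = 0.3700.
That is 0.3700 = 37.0% of the progeny.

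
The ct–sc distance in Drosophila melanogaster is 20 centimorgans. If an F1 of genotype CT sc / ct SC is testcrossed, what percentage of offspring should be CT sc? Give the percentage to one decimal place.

40.0%

A map distance of 20 centimorgans corresponds to a recombination frequency of 0.200.
The F1 is CT sc / ct SC, so CT sc is a parental gamete class with expected frequency (1 − r)/2 = 0.800/2 = 0.4000.
That is 0.4000 = 40.0% of the progeny.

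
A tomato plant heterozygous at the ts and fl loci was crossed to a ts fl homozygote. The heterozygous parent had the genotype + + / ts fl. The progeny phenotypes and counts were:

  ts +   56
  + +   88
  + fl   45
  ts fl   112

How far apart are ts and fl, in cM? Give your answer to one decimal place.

33.6 cM

The recombinant classes are + fl and ts +: 45 + 56 = 101.
Recombination frequency = 101/301 = 0.3355 ≈ 33.6%, i.e. 33.6 cM.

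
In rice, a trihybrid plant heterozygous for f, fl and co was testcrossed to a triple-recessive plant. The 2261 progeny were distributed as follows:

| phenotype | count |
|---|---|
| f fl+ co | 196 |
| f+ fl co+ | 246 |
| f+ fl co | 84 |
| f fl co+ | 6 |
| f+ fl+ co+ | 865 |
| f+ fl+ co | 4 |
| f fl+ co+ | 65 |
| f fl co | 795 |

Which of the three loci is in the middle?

co

The two most frequent reciprocal classes, f+ fl+ co+ and f fl co, are the parental types, so the F1 was f+ fl+ co+ / f fl co.
The two rarest classes, f+ fl+ co and f fl co+, are the double crossovers. Comparing them with the parentals, only the co allele has switched, so co is the middle locus and the order is fl – co – f.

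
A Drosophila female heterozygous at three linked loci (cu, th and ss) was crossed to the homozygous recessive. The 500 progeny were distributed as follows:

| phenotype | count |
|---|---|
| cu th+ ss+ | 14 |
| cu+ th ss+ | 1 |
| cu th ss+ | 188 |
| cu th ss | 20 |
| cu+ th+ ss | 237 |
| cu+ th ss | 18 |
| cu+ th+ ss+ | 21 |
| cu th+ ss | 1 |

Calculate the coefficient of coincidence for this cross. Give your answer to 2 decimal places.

0.68

The two most frequent reciprocal classes, cu th ss+ and cu+ th+ ss, are the parental types, so the F1 was cu th ss+ / cu+ th+ ss.
The two rarest classes, cu+ th ss+ and cu th+ ss, are the double crossovers. Comparing them with the parentals, only the cu allele has switched, so cu is the middle locus and the order is ss – cu – th.
ss–cu: (41 + 2)/500 = 0.0860; cu–th: (32 + 2)/500 = 0.0680.
Expected DCO frequency = 0.0860 × 0.0680 ≈ 0.00585; observed = 2/500 ≈ 0.00400.
Coefficient of coincidence = 0.00400/0.00585 ≈ 0.68.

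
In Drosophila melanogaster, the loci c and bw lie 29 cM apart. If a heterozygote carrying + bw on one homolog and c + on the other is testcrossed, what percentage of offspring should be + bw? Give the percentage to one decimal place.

35.5%

A map distance of 29 cM corresponds to a recombination frequency of 0.290.
The F1 is + bw / c +, so + bw is a parental gamete class with expected frequency (1 − r)/2 = 0.710/2 = 0.3550.
That is 0.3550 = 35.5% of the progeny.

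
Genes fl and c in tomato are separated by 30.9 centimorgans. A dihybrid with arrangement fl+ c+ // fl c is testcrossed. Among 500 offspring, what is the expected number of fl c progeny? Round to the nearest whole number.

173

A map distance of 30.9 centimorgans corresponds to a recombination frequency of 0.309.
The F1 is fl+ c+ / fl c, so fl c is a parental gamete class with expected frequency (1 − r)/2 = 0.691/2 = 0.3455.
Expected number = 0.3455 × 500 = 172.75 ≈ 173.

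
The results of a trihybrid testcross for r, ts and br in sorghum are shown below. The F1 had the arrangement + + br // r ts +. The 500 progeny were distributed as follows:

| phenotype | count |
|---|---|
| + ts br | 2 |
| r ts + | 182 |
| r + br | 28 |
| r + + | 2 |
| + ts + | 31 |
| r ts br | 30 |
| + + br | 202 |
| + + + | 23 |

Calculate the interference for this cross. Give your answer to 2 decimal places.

The two rarest classes, + ts br and r + +, are the double crossovers. Comparing them with the parentals, only the ts allele has switched, so ts is the middle locus and the order is r – ts – br.
r–ts: (59 + 4)/500 = 0.1260; ts–br: (53 + 4)/500 = 0.1140.
Expected DCO frequency = 0.1260 × 0.1140 ≈ 0.01436; observed = 4/500 ≈ 0.00800.
Coefficient of coincidence = 0.00800/0.01436 ≈ 0.56; interference = 1 − 0.56 = 0.44.

0.44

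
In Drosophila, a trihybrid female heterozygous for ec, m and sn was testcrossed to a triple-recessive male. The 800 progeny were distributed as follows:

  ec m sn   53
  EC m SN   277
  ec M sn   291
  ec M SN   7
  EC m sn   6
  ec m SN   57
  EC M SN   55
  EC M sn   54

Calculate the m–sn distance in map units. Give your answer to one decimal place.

The two most frequent reciprocal classes, ec M sn and EC m SN, are the parental types, so the F1 was ec M sn / EC m SN.
The two rarest classes, ec M SN and EC m sn, are the double crossovers. Comparing them with the parentals, only the sn allele has switched, so sn is the middle locus and the order is ec – sn – m.
Crossovers in the sn–m interval produce the single-crossover classes ec m sn and EC M SN (53 + 55 = 108) plus the double crossovers (13).
RF(sn–m) = (108 + 13) / 800 = 121/800 = 0.1512 → 15.1 map units.

15.1 map units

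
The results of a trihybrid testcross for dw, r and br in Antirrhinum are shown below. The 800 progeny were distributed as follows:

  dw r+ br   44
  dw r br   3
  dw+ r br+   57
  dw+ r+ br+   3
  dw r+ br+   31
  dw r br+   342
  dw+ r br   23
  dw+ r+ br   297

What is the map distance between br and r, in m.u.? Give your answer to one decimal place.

The two most frequent reciprocal classes, dw+ r+ br and dw r br+, are the parental types, so the F1 was dw+ r+ br / dw r br+.
The two rarest classes, dw+ r+ br+ and dw r br, are the double crossovers. Comparing them with the parentals, only the br allele has switched, so br is the middle locus and the order is dw – br – r.
Crossovers in the br–r interval produce the single-crossover classes dw+ r br and dw r+ br+ (23 + 31 = 54) plus the double crossovers (6).
RF(br–r) = (54 + 6) / 800 = 60/800 = 0.0750 → 7.5 m.u.

7.5 m.u.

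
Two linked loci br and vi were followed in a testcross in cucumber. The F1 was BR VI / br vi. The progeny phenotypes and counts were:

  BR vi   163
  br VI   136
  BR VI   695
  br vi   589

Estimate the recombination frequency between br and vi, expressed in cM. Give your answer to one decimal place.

The recombinant classes are BR vi and br VI: 163 + 136 = 299.
Recombination frequency = 299/1583 = 0.1889 ≈ 18.9%, i.e. 18.9 cM.

18.9 cM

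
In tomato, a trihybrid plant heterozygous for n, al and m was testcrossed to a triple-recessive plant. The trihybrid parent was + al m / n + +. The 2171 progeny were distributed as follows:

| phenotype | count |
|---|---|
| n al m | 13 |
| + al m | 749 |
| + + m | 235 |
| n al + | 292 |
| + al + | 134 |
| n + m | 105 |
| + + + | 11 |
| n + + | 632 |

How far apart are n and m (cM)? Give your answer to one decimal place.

12.1 cM

The two rarest classes, n al m and + + +, are the double crossovers. Comparing them with the parentals, only the n allele has switched, so n is the middle locus and the order is al – n – m.
Crossovers in the n–m interval produce the single-crossover classes + al + and n + m (134 + 105 = 239) plus the double crossovers (24).
RF(n–m) = (239 + 24) / 2171 = 263/2171 = 0.1211 → 12.1 cM.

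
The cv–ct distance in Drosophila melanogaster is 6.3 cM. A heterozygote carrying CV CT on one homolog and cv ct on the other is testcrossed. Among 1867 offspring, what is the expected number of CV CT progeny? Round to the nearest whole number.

A map distance of 6.3 cM corresponds to a recombination frequency of 0.063.
The F1 is CV CT / cv ct, so CV CT is a parental gamete class with expected frequency (1 − r)/2 = 0.937/2 = 0.4685.
Expected number = 0.4685 × 1867 = 874.69 ≈ 875.

875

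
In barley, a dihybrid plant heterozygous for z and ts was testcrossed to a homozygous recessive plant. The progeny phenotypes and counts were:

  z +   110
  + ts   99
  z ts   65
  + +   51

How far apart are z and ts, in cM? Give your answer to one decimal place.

The two most frequent classes, + ts (99) and z + (110), are the parental types, so the F1 was + ts / z +.
The recombinant classes are + + and z ts: 51 + 65 = 116.
Recombination frequency = 116/325 = 0.3569 ≈ 35.7%, i.e. 35.7 cM.

35.7 cM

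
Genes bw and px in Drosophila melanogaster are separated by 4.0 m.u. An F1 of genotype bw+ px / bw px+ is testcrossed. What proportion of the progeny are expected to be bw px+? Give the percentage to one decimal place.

A map distance of 4.0 m.u. corresponds to a recombination frequency of 0.040.
The F1 is bw+ px / bw px+, so bw px+ is a parental gamete class with expected frequency (1 − r)/2 = 0.960/2 = 0.4800.
That is 0.4800 = 48.0% of the progeny.

48.0%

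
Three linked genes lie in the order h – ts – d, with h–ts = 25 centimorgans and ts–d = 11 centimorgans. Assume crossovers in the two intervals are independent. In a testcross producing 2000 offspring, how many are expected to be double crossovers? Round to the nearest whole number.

Map distances give recombination frequencies of 0.250 and 0.110 for the two intervals.
With no interference, expected double-crossover frequency = 0.250 × 0.110 = 0.02750.
Expected number = 0.02750 × 2000 = 55.00 ≈ 55.

55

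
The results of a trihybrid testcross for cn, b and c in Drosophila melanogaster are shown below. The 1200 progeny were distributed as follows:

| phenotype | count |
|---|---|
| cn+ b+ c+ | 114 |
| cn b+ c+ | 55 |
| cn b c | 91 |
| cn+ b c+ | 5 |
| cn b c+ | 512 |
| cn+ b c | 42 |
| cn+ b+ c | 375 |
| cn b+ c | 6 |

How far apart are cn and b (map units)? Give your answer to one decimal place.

9.0 map units

The two most frequent reciprocal classes, cn+ b+ c and cn b c+, are the parental types, so the F1 was cn+ b+ c / cn b c+.
The two rarest classes, cn b+ c and cn+ b c+, are the double crossovers. Comparing them with the parentals, only the cn allele has switched, so cn is the middle locus and the order is c – cn – b.
Crossovers in the cn–b interval produce the single-crossover classes cn+ b c and cn b+ c+ (42 + 55 = 97) plus the double crossovers (11).
RF(cn–b) = (97 + 11) / 1200 = 108/1200 = 0.0900 → 9.0 map units.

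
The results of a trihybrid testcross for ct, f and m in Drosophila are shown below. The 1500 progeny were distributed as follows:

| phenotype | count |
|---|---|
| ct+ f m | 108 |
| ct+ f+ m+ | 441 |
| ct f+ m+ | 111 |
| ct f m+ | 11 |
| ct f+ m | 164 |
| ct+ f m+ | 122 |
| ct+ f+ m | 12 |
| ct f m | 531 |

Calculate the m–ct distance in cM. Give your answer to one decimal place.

16.1 cM

The two most frequent reciprocal classes, ct+ f+ m+ and ct f m, are the parental types, so the F1 was ct+ f+ m+ / ct f m.
The two rarest classes, ct+ f+ m and ct f m+, are the double crossovers. Comparing them with the parentals, only the m allele has switched, so m is the middle locus and the order is ct – m – f.
Crossovers in the ct–m interval produce the single-crossover classes ct f+ m+ and ct+ f m (111 + 108 = 219) plus the double crossovers (23).
RF(ct–m) = (219 + 23) / 1500 = 242/1500 = 0.1613 → 16.1 cM.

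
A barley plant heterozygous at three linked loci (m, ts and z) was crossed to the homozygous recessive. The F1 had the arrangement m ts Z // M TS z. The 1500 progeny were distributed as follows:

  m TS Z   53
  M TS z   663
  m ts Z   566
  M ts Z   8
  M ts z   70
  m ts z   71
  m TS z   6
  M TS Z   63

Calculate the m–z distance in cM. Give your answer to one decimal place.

9.9 cM

The two rarest classes, M ts Z and m TS z, are the double crossovers. Comparing them with the parentals, only the m allele has switched, so m is the middle locus and the order is ts – m – z.
Crossovers in the m–z interval produce the single-crossover classes m ts z and M TS Z (71 + 63 = 134) plus the double crossovers (14).
RF(m–z) = (134 + 14) / 1500 = 148/1500 = 0.0987 → 9.9 cM.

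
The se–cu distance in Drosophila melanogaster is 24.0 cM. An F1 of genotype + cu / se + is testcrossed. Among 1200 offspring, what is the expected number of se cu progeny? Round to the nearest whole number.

144

A map distance of 24.0 cM corresponds to a recombination frequency of 0.240.
The F1 is + cu / se +, so se cu is a recombinant gamete class with expected frequency r/2 = 0.240/2 = 0.1200.
Expected number = 0.1200 × 1200 = 144.00 ≈ 144.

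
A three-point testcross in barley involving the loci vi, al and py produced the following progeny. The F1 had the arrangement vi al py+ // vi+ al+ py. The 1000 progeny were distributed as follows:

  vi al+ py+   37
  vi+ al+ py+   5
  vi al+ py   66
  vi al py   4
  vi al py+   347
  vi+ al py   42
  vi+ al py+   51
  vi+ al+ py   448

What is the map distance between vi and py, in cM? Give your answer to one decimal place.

The two rarest classes, vi al py and vi+ al+ py+, are the double crossovers. Comparing them with the parentals, only the py allele has switched, so py is the middle locus and the order is vi – py – al.
Crossovers in the vi–py interval produce the single-crossover classes vi+ al py+ and vi al+ py (51 + 66 = 117) plus the double crossovers (9).
RF(vi–py) = (117 + 9) / 1000 = 126/1000 = 0.1260 → 12.6 cM.

12.6 cM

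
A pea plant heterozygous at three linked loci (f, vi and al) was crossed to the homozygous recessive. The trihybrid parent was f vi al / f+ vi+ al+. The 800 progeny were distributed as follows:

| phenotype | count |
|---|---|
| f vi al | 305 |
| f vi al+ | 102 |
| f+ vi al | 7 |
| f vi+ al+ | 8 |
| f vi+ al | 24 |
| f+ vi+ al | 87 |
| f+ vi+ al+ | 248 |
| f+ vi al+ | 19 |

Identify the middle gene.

f

The two rarest classes, f+ vi al and f vi+ al+, are the double crossovers. Comparing them with the parentals, only the f allele has switched, so f is the middle locus and the order is vi – f – al.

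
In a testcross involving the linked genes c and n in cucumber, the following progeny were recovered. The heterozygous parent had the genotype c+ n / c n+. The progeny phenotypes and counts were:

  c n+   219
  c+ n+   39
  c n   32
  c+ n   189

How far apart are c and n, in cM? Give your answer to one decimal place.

14.8 cM

The recombinant classes are c+ n+ and c n: 39 + 32 = 71.
Recombination frequency = 71/479 = 0.1482 ≈ 14.8%, i.e. 14.8 cM.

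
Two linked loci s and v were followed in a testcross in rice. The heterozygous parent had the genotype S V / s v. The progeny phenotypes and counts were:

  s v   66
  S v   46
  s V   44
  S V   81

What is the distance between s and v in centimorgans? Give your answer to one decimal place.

38.0 centimorgans

The recombinant classes are S v and s V: 46 + 44 = 90.
Recombination frequency = 90/237 = 0.3797 ≈ 38.0%, i.e. 38.0 centimorgans.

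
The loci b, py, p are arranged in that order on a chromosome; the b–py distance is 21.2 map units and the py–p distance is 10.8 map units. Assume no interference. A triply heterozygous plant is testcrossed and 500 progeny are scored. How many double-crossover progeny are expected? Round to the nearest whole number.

11

Map distances give recombination frequencies of 0.212 and 0.108 for the two intervals.
With no interference, expected double-crossover frequency = 0.212 × 0.108 = 0.02290.
Expected number = 0.02290 × 500 = 11.45 ≈ 11.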